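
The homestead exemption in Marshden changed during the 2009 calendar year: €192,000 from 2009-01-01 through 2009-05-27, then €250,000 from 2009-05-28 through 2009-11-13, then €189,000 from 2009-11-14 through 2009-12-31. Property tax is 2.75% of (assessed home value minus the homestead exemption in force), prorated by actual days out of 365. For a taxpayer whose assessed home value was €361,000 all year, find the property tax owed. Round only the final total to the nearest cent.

2009-01-01 to 2009-05-27: 147 days, exemption €192,000 → (€361,000 − €192,000) × 2.75% × 147/365 = €1,871.7329
2009-05-28 to 2009-11-13: 170 days, exemption €250,000 → (€361,000 − €250,000) × 2.75% × 170/365 = €1,421.7123
2009-11-14 to 2009-12-31: 48 days, exemption €189,000 → (€361,000 − €189,000) × 2.75% × 48/365 = €622.0274
Total = €3,915.4726

€3,915.47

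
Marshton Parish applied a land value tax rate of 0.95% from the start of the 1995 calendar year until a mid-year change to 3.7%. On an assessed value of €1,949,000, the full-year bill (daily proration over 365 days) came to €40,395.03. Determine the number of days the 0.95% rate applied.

216 days

Let d = days at the first rate; then 365 − d days at the second rate.
€1,949,000 × [0.95%·d + 3.7%·(365−d)] / 365 = €40,395.03
Solving gives d = 216, so the new rate took effect on 5 Aug 1995.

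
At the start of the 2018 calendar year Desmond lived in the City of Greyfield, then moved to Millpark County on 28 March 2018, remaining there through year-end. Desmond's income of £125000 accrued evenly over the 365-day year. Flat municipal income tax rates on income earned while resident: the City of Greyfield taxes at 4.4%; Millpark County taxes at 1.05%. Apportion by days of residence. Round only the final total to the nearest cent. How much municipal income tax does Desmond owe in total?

The City of Greyfield, 1 January – 27 March 2018: 86 days → £125000 × 4.4% × 86/365 = £1295.8904
Millpark County, 28 March – 31 December 2018: 279 days → £125000 × 1.05% × 279/365 = £1003.2534
Total = £2299.1438

£2299.14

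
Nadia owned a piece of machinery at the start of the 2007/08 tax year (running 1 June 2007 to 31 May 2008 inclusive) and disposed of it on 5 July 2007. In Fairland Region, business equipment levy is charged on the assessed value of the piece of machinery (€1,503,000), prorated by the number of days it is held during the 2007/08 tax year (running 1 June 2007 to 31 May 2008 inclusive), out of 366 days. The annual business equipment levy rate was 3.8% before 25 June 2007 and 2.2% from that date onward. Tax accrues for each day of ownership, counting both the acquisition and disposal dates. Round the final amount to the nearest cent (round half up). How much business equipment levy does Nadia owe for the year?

1 June – 24 June 2007: 24 days at 3.8% → €1,503,000 × 3.8% × 24/366 = €3,745.1803
25 June – 5 July 2007: 11 days at 2.2% → €1,503,000 × 2.2% × 11/366 = €993.7869
Total = €4,738.9672

€4,738.97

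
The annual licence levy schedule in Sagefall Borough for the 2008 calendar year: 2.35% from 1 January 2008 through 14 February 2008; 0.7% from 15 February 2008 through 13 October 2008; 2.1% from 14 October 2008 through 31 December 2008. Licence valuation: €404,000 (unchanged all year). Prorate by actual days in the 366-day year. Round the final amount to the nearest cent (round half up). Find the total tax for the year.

€4,868.42

1 January – 14 February 2008: 45 days at 2.35% → €404,000 × 2.35% × 45/366 = €1,167.2951
15 February – 13 October 2008: 242 days at 0.7% → €404,000 × 0.7% × 242/366 = €1,869.8798
14 October – 31 December 2008: 79 days at 2.1% → €404,000 × 2.1% × 79/366 = €1,831.2459
Total = €4,868.4208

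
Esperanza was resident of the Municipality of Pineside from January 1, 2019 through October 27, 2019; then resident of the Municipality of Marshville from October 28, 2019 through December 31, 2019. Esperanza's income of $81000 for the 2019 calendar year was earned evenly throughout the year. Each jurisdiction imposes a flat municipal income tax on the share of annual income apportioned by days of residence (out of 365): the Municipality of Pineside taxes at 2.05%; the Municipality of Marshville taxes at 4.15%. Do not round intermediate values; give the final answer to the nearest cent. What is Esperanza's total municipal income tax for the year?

The Municipality of Pineside, January 1 – October 27, 2019: 300 days → $81000 × 2.05% × 300/365 = $1364.7945
The Municipality of Marshville, October 28 – December 31, 2019: 65 days → $81000 × 4.15% × 65/365 = $598.6233
Total = $1963.4178

$1963.42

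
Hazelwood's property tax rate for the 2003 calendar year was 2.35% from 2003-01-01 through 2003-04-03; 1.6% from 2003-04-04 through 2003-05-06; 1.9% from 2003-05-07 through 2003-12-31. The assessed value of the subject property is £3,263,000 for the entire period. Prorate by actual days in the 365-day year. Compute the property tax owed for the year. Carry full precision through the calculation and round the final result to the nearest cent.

£64,853.24

2003-01-01 to 2003-04-03: 93 days at 2.35% → £3,263,000 × 2.35% × 93/365 = £19,537.7712
2003-04-04 to 2003-05-06: 33 days at 1.6% → £3,263,000 × 1.6% × 33/365 = £4,720.1753
2003-05-07 to 2003-12-31: 239 days at 1.9% → £3,263,000 × 1.9% × 239/365 = £40,595.2959
Total = £64,853.2425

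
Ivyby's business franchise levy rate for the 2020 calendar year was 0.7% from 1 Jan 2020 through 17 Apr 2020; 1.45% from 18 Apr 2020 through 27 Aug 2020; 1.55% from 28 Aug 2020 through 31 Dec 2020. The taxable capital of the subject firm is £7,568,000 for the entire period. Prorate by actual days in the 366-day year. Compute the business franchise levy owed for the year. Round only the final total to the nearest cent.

£95,592.52

1 Jan – 17 Apr 2020: 108 days at 0.7% → £7,568,000 × 0.7% × 108/366 = £15,632.2623
18 Apr – 27 Aug 2020: 132 days at 1.45% → £7,568,000 × 1.45% × 132/366 = £39,576.9180
28 Aug – 31 Dec 2020: 126 days at 1.55% → £7,568,000 × 1.55% × 126/366 = £40,383.3443
Total = £95,592.5246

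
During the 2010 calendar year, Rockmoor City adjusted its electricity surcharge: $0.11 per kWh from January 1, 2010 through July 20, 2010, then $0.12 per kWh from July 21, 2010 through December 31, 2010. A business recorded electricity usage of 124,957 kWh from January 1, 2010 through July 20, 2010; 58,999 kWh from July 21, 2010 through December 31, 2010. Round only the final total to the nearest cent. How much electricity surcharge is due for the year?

$20,825.15

January 1 – July 20, 2010: 124,957 kWh at $0.11/kWh → $13,745.27
July 21 – December 31, 2010: 58,999 kWh at $0.12/kWh → $7,079.88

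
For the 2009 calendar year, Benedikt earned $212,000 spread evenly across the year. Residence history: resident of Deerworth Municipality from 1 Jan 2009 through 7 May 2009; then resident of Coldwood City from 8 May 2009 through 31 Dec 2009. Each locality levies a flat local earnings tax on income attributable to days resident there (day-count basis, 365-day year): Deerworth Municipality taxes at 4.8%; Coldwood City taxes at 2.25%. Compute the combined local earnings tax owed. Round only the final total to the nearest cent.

Deerworth Municipality, 1 Jan – 7 May 2009: 127 days → $212,000 × 4.8% × 127/365 = $3,540.6904
Coldwood City, 8 May – 31 Dec 2009: 238 days → $212,000 × 2.25% × 238/365 = $3,110.3014
Total = $6,650.9918

$6,650.99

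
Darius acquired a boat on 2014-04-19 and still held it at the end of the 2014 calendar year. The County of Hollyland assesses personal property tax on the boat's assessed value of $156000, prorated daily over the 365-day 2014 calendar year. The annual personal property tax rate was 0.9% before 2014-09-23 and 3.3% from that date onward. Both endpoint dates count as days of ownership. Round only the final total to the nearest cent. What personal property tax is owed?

2014-04-19 to 2014-09-22: 157 days at 0.9% → $156000 × 0.9% × 157/365 = $603.9123
2014-09-23 to 2014-12-31: 100 days at 3.3% → $156000 × 3.3% × 100/365 = $1410.4110
Total = $2014.3233

$2014.32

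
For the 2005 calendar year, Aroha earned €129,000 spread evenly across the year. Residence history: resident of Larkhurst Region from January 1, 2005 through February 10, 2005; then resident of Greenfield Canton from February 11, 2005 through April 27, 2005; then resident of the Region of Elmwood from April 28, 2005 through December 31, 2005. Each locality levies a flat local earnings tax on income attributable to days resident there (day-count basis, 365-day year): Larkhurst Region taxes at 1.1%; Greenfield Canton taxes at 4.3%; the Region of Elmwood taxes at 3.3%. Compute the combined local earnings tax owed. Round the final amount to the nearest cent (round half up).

€4,206.81

Larkhurst Region, January 1 – February 10, 2005: 41 days → €129,000 × 1.1% × 41/365 = €159.3945
Greenfield Canton, February 11 – April 27, 2005: 76 days → €129,000 × 4.3% × 76/365 = €1,154.9918
The Region of Elmwood, April 28 – December 31, 2005: 248 days → €129,000 × 3.3% × 248/365 = €2,892.4274
Total = €4,206.8137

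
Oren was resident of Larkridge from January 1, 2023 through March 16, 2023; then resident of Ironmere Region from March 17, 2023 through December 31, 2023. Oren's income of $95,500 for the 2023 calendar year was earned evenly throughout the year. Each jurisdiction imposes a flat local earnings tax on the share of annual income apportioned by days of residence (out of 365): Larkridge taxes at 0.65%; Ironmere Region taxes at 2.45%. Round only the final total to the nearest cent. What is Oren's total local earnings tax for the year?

Larkridge, January 1 – March 16, 2023: 75 days → $95,500 × 0.65% × 75/365 = $127.5514
Ironmere Region, March 17 – December 31, 2023: 290 days → $95,500 × 2.45% × 290/365 = $1,858.9795
Total = $1,986.5308

$1,986.53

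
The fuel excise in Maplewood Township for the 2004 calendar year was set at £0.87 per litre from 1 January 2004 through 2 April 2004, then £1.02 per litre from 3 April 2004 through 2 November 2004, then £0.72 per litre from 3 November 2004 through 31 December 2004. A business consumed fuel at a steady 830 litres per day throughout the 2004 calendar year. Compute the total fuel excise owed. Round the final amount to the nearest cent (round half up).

1 January – 2 April 2004: 93 days × 830 litres/day = 77,190 litres at £0.87/litre → £67155.30
3 April – 2 November 2004: 214 days × 830 litres/day = 177,620 litres at £1.02/litre → £181172.40
3 November – 31 December 2004: 59 days × 830 litres/day = 48,970 litres at £0.72/litre → £35258.40

£283586.10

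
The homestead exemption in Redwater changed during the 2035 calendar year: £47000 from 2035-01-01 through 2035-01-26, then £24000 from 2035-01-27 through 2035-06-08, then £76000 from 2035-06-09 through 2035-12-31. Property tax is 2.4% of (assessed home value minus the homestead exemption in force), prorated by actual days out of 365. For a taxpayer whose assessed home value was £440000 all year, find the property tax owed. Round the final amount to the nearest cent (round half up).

£9240.33

2035-01-01 to 2035-01-26: 26 days, exemption £47000 → (£440000 − £47000) × 2.4% × 26/365 = £671.8685
2035-01-27 to 2035-06-08: 133 days, exemption £24000 → (£440000 − £24000) × 2.4% × 133/365 = £3638.0055
2035-06-09 to 2035-12-31: 206 days, exemption £76000 → (£440000 − £76000) × 2.4% × 206/365 = £4930.4548
Total = £9240.3288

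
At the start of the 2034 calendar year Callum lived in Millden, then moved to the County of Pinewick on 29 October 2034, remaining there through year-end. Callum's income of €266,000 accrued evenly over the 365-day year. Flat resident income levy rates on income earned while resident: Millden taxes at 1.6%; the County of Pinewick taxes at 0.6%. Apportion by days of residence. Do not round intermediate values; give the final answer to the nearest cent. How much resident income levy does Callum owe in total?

Millden, 1 January – 28 October 2034: 301 days → €266,000 × 1.6% × 301/365 = €3,509.7425
The County of Pinewick, 29 October – 31 December 2034: 64 days → €266,000 × 0.6% × 64/365 = €279.8466
Total = €3,789.5890

€3,789.59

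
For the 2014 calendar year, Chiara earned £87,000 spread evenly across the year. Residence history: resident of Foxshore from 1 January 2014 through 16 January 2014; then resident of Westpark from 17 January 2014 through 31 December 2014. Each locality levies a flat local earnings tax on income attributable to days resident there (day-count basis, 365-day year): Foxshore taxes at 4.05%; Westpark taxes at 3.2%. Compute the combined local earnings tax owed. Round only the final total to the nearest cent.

£2,816.42

Foxshore, 1 January – 16 January 2014: 16 days → £87,000 × 4.05% × 16/365 = £154.4548
Westpark, 17 January – 31 December 2014: 349 days → £87,000 × 3.2% × 349/365 = £2,661.9616
Total = £2,816.4164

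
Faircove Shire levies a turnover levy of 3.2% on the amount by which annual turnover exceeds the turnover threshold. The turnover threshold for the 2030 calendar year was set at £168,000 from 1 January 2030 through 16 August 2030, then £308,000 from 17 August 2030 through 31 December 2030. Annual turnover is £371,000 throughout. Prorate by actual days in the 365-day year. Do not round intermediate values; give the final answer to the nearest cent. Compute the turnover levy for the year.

£4,814.47

1 January – 16 August 2030: 228 days, exemption £168,000 → (£371,000 − £168,000) × 3.2% × 228/365 = £4,057.7753
17 August – 31 December 2030: 137 days, exemption £308,000 → (£371,000 − £308,000) × 3.2% × 137/365 = £756.6904
Total = £4,814.4658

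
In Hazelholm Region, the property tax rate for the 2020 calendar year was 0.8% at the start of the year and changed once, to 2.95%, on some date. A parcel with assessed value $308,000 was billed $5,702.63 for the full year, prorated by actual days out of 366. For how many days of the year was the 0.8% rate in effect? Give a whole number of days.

Let d = days at the first rate; then 366 − d days at the second rate.
$308,000 × [0.8%·d + 2.95%·(366−d)] / 366 = $5,702.63
Solving gives d = 187, so the new rate took effect on July 6, 2020.

187 days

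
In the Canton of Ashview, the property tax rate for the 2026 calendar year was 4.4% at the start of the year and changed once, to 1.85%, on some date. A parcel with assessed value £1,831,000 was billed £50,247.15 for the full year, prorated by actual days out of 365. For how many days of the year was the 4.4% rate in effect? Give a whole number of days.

128 days

Let d = days at the first rate; then 365 − d days at the second rate.
£1,831,000 × [4.4%·d + 1.85%·(365−d)] / 365 = £50,247.15
Solving gives d = 128, so the new rate took effect on 9 May 2026.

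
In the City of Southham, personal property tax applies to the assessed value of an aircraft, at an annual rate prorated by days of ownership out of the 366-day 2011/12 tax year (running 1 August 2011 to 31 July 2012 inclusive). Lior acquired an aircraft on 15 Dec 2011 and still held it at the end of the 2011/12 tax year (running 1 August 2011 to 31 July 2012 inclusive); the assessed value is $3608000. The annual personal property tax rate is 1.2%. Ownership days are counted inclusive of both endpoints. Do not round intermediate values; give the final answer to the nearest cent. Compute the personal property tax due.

$27207.87

Days held (15 Dec 2011 – 31 Jul 2012): 230 out of 366
Tax = $3608000 × 1.2% × 230/366 = $27207.8689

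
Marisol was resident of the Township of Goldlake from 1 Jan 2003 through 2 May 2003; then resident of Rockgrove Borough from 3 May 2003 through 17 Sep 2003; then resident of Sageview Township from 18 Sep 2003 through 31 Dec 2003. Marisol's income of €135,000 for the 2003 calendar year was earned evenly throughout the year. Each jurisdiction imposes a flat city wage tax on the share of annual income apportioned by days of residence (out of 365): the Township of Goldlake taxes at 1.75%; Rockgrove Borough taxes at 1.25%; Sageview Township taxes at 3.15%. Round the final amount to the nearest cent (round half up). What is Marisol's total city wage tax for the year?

€2,650.99

The Township of Goldlake, 1 Jan – 2 May 2003: 122 days → €135,000 × 1.75% × 122/365 = €789.6575
Rockgrove Borough, 3 May – 17 Sep 2003: 138 days → €135,000 × 1.25% × 138/365 = €638.0137
Sageview Township, 18 Sep – 31 Dec 2003: 105 days → €135,000 × 3.15% × 105/365 = €1,223.3219
Total = €2,650.9932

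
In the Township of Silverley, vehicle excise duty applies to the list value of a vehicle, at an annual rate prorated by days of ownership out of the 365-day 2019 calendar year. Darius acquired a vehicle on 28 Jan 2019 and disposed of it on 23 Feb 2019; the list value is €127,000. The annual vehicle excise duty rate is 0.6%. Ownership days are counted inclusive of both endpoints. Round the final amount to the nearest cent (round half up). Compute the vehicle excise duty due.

Days held (28 Jan – 23 Feb 2019): 27 out of 365
Tax = €127,000 × 0.6% × 27/365 = €56.3671

€56.37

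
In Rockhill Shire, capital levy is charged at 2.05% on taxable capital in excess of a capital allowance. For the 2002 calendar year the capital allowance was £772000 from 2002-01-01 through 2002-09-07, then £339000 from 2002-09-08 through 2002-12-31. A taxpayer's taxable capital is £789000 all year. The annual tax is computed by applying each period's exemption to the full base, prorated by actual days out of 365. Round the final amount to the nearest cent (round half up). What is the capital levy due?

£3145.21

2002-01-01 to 2002-09-07: 250 days, exemption £772000 → (£789000 − £772000) × 2.05% × 250/365 = £238.6986
2002-09-08 to 2002-12-31: 115 days, exemption £339000 → (£789000 − £339000) × 2.05% × 115/365 = £2906.5068
Total = £3145.2055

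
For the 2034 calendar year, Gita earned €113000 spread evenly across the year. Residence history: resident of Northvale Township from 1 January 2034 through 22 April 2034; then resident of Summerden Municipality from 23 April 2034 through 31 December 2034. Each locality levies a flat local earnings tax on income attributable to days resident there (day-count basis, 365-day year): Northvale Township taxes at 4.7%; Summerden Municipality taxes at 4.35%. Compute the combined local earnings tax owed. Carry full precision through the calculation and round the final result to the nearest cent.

Northvale Township, 1 January – 22 April 2034: 112 days → €113000 × 4.7% × 112/365 = €1629.6767
Summerden Municipality, 23 April – 31 December 2034: 253 days → €113000 × 4.35% × 253/365 = €3407.1822
Total = €5036.8589

€5036.86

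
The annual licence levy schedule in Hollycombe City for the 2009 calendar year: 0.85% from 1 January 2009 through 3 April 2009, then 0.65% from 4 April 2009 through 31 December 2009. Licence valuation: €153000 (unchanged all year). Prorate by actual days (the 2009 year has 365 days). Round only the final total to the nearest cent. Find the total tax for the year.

€1072.47

1 January – 3 April 2009: 93 days at 0.85% → €153000 × 0.85% × 93/365 = €331.3603
4 April – 31 December 2009: 272 days at 0.65% → €153000 × 0.65% × 272/365 = €741.1068
Total = €1072.4671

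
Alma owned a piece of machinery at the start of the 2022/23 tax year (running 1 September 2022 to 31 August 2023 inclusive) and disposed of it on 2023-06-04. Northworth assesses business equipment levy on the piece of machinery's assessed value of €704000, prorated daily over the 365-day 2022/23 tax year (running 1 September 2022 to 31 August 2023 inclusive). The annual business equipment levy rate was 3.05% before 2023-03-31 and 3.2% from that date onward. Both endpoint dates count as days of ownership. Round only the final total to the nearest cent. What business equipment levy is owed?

2022-09-01 to 2023-03-30: 211 days at 3.05% → €704000 × 3.05% × 211/365 = €12412.5808
2023-03-31 to 2023-06-04: 66 days at 3.2% → €704000 × 3.2% × 66/365 = €4073.5562
Total = €16486.1370

€16486.14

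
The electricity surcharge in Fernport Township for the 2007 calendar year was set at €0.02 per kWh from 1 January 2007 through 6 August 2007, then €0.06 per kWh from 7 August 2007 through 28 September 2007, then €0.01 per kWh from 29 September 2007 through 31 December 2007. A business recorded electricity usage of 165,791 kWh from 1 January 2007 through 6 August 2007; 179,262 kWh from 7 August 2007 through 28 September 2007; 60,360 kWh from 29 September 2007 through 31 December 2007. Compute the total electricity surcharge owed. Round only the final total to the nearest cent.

1 January – 6 August 2007: 165,791 kWh at €0.02/kWh → €3,315.82
7 August – 28 September 2007: 179,262 kWh at €0.06/kWh → €10,755.72
29 September – 31 December 2007: 60,360 kWh at €0.01/kWh → €603.60

€14,675.14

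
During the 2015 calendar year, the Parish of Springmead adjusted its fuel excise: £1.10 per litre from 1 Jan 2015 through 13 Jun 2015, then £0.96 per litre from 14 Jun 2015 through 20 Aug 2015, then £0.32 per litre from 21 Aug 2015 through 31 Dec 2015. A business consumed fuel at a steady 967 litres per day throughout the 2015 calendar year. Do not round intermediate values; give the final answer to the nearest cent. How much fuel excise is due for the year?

£278,728.08

1 Jan – 13 Jun 2015: 164 days × 967 litres/day = 158,588 litres at £1.10/litre → £174,446.80
14 Jun – 20 Aug 2015: 68 days × 967 litres/day = 65,756 litres at £0.96/litre → £63,125.76
21 Aug – 31 Dec 2015: 133 days × 967 litres/day = 128,611 litres at £0.32/litre → £41,155.52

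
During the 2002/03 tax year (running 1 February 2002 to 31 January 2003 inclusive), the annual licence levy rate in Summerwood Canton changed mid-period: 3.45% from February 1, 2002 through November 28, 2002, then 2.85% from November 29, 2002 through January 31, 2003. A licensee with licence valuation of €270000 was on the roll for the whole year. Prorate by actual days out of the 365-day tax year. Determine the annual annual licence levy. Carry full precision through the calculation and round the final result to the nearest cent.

February 1 – November 28, 2002: 301 days at 3.45% → €270000 × 3.45% × 301/365 = €7681.6849
November 29, 2002 – January 31, 2003: 64 days at 2.85% → €270000 × 2.85% × 64/365 = €1349.2603
Total = €9030.9452

€9030.95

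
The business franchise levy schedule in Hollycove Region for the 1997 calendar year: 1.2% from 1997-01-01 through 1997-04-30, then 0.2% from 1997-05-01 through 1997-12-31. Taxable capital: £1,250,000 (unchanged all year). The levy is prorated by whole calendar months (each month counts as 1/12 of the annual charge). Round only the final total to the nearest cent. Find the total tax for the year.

1997-01-01 to 1997-04-30: 4 months at 1.2% → £1,250,000 × 1.2% × 4/12 = £5,000.0000
1997-05-01 to 1997-12-31: 8 months at 0.2% → £1,250,000 × 0.2% × 8/12 = £1,666.6667
Total = £6,666.6667

£6,666.67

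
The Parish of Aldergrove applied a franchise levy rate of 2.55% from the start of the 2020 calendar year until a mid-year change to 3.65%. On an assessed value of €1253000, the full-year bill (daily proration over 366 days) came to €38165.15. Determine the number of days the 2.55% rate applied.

201 days

Let d = days at the first rate; then 366 − d days at the second rate.
€1253000 × [2.55%·d + 3.65%·(366−d)] / 366 = €38165.15
Solving gives d = 201, so the new rate took effect on July 20, 2020.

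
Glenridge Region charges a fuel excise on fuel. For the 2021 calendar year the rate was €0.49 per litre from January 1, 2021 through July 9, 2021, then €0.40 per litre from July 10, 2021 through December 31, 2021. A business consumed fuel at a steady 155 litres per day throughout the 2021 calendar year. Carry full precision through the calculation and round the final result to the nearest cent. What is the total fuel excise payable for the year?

€25,280.50

January 1 – July 9, 2021: 190 days × 155 litres/day = 29,450 litres at €0.49/litre → €14,430.50
July 10 – December 31, 2021: 175 days × 155 litres/day = 27,125 litres at €0.40/litre → €10,850.00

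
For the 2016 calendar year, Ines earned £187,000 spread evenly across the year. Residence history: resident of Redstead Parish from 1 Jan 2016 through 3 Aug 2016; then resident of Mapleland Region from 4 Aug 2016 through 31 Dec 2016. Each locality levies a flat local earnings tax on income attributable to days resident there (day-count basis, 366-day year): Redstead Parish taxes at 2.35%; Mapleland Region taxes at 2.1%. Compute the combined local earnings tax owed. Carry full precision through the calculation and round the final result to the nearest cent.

£4,202.90

Redstead Parish, 1 Jan – 3 Aug 2016: 216 days → £187,000 × 2.35% × 216/366 = £2,593.4754
Mapleland Region, 4 Aug – 31 Dec 2016: 150 days → £187,000 × 2.1% × 150/366 = £1,609.4262
Total = £4,202.9016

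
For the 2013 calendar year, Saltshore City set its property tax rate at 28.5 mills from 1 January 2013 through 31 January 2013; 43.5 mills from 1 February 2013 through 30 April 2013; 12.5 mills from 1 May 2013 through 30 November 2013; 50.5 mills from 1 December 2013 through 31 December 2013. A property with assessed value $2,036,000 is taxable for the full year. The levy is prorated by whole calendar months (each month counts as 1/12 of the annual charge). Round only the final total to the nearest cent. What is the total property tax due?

$50,391.00

1 January – 31 January 2013: 1 month at 28.5 mills → $2,036,000 × 2.85% × 1/12 = $4,835.5000
1 February – 30 April 2013: 3 months at 43.5 mills → $2,036,000 × 4.35% × 3/12 = $22,141.5000
1 May – 30 November 2013: 7 months at 12.5 mills → $2,036,000 × 1.25% × 7/12 = $14,845.8333
1 December – 31 December 2013: 1 month at 50.5 mills → $2,036,000 × 5.05% × 1/12 = $8,568.1667
Total = $50,391.0000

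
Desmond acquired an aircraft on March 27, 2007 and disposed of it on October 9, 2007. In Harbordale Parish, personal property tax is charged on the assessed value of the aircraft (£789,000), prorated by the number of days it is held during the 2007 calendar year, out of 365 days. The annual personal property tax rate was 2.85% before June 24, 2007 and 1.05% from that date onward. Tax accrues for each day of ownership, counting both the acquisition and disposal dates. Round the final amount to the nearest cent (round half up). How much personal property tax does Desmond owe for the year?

March 27 – June 23, 2007: 89 days at 2.85% → £789,000 × 2.85% × 89/365 = £5,483.0096
June 24 – October 9, 2007: 108 days at 1.05% → £789,000 × 1.05% × 108/365 = £2,451.3041
Total = £7,934.3137

£7,934.31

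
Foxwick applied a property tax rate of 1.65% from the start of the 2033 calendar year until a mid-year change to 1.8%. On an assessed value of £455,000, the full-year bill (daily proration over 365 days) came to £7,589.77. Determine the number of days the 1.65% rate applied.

Let d = days at the first rate; then 365 − d days at the second rate.
£455,000 × [1.65%·d + 1.8%·(365−d)] / 365 = £7,589.77
Solving gives d = 321, so the new rate took effect on 18 November 2033.

321 days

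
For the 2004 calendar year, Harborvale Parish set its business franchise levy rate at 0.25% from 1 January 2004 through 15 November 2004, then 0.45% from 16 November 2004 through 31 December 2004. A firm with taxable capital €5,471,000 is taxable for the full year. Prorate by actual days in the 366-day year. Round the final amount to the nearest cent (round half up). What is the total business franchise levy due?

1 January – 15 November 2004: 320 days at 0.25% → €5,471,000 × 0.25% × 320/366 = €11,958.4699
16 November – 31 December 2004: 46 days at 0.45% → €5,471,000 × 0.45% × 46/366 = €3,094.2541
Total = €15,052.7240

€15,052.72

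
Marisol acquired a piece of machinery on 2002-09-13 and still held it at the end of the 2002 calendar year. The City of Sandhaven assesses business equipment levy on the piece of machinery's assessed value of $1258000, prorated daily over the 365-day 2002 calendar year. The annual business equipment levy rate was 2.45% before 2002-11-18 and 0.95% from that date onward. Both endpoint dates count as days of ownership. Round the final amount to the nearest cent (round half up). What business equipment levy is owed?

$7013.78

2002-09-13 to 2002-11-17: 66 days at 2.45% → $1258000 × 2.45% × 66/365 = $5573.1123
2002-11-18 to 2002-12-31: 44 days at 0.95% → $1258000 × 0.95% × 44/365 = $1440.6685
Total = $7013.7808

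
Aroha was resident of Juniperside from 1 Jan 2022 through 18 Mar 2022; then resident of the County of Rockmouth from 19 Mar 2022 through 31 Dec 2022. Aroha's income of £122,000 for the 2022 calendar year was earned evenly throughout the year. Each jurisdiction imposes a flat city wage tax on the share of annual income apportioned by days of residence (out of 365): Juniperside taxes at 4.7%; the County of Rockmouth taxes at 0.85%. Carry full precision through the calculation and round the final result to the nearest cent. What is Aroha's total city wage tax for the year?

£2,027.87

Juniperside, 1 Jan – 18 Mar 2022: 77 days → £122,000 × 4.7% × 77/365 = £1,209.6384
The County of Rockmouth, 19 Mar – 31 Dec 2022: 288 days → £122,000 × 0.85% × 288/365 = £818.2356
Total = £2,027.8740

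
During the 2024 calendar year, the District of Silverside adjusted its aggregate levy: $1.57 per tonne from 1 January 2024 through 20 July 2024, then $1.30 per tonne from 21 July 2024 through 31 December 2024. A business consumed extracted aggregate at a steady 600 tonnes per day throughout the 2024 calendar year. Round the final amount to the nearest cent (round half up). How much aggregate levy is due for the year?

1 January – 20 July 2024: 202 days × 600 tonnes/day = 121,200 tonnes at $1.57/tonne → $190,284.00
21 July – 31 December 2024: 164 days × 600 tonnes/day = 98,400 tonnes at $1.30/tonne → $127,920.00

$318,204.00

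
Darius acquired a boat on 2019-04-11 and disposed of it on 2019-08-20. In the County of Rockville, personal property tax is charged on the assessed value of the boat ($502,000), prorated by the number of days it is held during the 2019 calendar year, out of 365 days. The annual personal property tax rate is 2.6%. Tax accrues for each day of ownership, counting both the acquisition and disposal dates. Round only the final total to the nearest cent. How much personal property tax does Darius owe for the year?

Days held (2019-04-11 to 2019-08-20): 132 out of 365
Tax = $502,000 × 2.6% × 132/365 = $4,720.1753

$4,720.18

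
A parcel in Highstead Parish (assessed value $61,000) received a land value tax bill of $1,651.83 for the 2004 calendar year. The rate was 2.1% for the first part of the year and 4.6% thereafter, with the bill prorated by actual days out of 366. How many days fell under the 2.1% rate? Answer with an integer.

277 days

Let d = days at the first rate; then 366 − d days at the second rate.
$61,000 × [2.1%·d + 4.6%·(366−d)] / 366 = $1,651.83
Solving gives d = 277, so the new rate took effect on 4 Oct 2004.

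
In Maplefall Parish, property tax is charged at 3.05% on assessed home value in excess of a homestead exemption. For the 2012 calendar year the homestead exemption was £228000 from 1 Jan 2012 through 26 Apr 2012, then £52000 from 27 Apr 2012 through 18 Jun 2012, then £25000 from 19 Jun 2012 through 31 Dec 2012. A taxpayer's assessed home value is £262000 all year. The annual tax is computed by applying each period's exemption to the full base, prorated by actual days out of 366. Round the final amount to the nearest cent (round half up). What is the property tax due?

£5130.00

1 Jan – 26 Apr 2012: 117 days, exemption £228000 → (£262000 − £228000) × 3.05% × 117/366 = £331.5000
27 Apr – 18 Jun 2012: 53 days, exemption £52000 → (£262000 − £52000) × 3.05% × 53/366 = £927.5000
19 Jun – 31 Dec 2012: 196 days, exemption £25000 → (£262000 − £25000) × 3.05% × 196/366 = £3871.0000
Total = £5130.0000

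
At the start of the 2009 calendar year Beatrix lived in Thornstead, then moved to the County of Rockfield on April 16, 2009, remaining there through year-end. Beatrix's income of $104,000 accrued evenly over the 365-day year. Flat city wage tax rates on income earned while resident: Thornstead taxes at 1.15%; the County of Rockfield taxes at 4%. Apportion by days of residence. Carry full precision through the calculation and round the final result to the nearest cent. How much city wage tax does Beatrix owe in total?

Thornstead, January 1 – April 15, 2009: 105 days → $104,000 × 1.15% × 105/365 = $344.0548
The County of Rockfield, April 16 – December 31, 2009: 260 days → $104,000 × 4% × 260/365 = $2,963.2877
Total = $3,307.3425

$3,307.34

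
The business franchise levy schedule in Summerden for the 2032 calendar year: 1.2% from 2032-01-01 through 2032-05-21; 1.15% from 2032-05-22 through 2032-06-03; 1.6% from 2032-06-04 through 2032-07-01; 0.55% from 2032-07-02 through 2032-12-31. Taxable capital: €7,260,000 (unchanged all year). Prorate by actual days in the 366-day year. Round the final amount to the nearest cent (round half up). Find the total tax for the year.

2032-01-01 to 2032-05-21: 142 days at 1.2% → €7,260,000 × 1.2% × 142/366 = €33,800.6557
2032-05-22 to 2032-06-03: 13 days at 1.15% → €7,260,000 × 1.15% × 13/366 = €2,965.4918
2032-06-04 to 2032-07-01: 28 days at 1.6% → €7,260,000 × 1.6% × 28/366 = €8,886.5574
2032-07-02 to 2032-12-31: 183 days at 0.55% → €7,260,000 × 0.55% × 183/366 = €19,965.0000
Total = €65,617.7049

€65,617.70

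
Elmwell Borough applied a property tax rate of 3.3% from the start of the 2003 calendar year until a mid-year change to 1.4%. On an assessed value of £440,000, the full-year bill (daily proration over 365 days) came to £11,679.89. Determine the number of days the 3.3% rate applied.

241 days

Let d = days at the first rate; then 365 − d days at the second rate.
£440,000 × [3.3%·d + 1.4%·(365−d)] / 365 = £11,679.89
Solving gives d = 241, so the new rate took effect on 30 August 2003.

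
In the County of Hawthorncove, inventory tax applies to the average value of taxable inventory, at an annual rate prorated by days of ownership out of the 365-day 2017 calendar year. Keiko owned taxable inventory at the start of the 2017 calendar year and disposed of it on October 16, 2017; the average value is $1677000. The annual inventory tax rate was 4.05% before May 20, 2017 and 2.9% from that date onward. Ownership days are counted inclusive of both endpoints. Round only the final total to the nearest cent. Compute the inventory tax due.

$45851.02

January 1 – May 19, 2017: 139 days at 4.05% → $1677000 × 4.05% × 139/365 = $25864.8534
May 20 – October 16, 2017: 150 days at 2.9% → $1677000 × 2.9% × 150/365 = $19986.1644
Total = $45851.0178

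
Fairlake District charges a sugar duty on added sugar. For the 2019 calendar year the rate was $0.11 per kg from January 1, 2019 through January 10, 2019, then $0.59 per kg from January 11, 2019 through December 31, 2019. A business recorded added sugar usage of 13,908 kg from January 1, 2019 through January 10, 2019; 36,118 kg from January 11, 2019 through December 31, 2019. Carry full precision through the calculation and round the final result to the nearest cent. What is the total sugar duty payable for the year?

January 1 – January 10, 2019: 13,908 kg at $0.11/kg → $1,529.88
January 11 – December 31, 2019: 36,118 kg at $0.59/kg → $21,309.62

$22,839.50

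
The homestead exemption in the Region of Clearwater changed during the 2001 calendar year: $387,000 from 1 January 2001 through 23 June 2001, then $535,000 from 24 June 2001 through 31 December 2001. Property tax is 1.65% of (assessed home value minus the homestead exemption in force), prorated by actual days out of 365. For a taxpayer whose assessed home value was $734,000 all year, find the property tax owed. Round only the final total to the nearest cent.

$4,447.63

1 January – 23 June 2001: 174 days, exemption $387,000 → ($734,000 − $387,000) × 1.65% × 174/365 = $2,729.4164
24 June – 31 December 2001: 191 days, exemption $535,000 → ($734,000 − $535,000) × 1.65% × 191/365 = $1,718.2151
Total = $4,447.6315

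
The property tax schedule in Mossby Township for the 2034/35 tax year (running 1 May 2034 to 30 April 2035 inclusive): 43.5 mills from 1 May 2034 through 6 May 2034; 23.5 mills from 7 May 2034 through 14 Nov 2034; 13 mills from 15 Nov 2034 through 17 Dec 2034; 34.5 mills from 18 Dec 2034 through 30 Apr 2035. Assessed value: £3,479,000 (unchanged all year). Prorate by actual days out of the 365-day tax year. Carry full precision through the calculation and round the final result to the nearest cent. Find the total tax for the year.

£93,647.05

1 May – 6 May 2034: 6 days at 43.5 mills → £3,479,000 × 4.35% × 6/365 = £2,487.7233
7 May – 14 Nov 2034: 192 days at 23.5 mills → £3,479,000 × 2.35% × 192/365 = £43,006.1589
15 Nov – 17 Dec 2034: 33 days at 13 mills → £3,479,000 × 1.3% × 33/365 = £4,089.0164
18 Dec 2034 – 30 Apr 2035: 134 days at 34.5 mills → £3,479,000 × 3.45% × 134/365 = £44,064.1562
Total = £93,647.0548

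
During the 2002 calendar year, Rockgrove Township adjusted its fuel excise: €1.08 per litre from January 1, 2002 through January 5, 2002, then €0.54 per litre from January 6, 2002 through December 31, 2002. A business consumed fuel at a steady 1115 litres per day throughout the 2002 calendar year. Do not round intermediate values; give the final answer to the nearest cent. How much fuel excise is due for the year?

€222,777.00

January 1 – January 5, 2002: 5 days × 1115 litres/day = 5,575 litres at €1.08/litre → €6,021.00
January 6 – December 31, 2002: 360 days × 1115 litres/day = 401,400 litres at €0.54/litre → €216,756.00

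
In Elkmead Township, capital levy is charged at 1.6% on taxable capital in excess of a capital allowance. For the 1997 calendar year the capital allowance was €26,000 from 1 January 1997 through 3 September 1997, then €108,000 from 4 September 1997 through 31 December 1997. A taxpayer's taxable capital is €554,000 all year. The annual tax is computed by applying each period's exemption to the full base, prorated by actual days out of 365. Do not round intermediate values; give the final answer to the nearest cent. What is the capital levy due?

€8,020.25

1 January – 3 September 1997: 246 days, exemption €26,000 → (€554,000 − €26,000) × 1.6% × 246/365 = €5,693.7205
4 September – 31 December 1997: 119 days, exemption €108,000 → (€554,000 − €108,000) × 1.6% × 119/365 = €2,326.5315
Total = €8,020.2521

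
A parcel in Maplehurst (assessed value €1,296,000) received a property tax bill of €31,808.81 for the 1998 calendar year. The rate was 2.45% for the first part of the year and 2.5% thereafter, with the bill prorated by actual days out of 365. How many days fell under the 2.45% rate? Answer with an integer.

Let d = days at the first rate; then 365 − d days at the second rate.
€1,296,000 × [2.45%·d + 2.5%·(365−d)] / 365 = €31,808.81
Solving gives d = 333, so the new rate took effect on 30 November 1998.

333 days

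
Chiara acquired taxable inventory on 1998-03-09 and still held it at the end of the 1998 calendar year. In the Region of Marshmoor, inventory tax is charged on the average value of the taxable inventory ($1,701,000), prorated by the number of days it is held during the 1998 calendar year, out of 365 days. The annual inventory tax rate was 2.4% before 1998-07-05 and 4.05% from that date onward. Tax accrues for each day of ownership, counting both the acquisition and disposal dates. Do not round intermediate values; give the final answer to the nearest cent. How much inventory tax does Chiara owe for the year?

1998-03-09 to 1998-07-04: 118 days at 2.4% → $1,701,000 × 2.4% × 118/365 = $13,197.8959
1998-07-05 to 1998-12-31: 180 days at 4.05% → $1,701,000 × 4.05% × 180/365 = $33,973.3973
Total = $47,171.2932

$47,171.29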